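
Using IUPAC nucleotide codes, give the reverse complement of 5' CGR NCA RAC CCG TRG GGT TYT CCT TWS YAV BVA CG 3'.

Standard pairs A↔T, G↔C; ambiguity codes pair R↔Y, W↔W, S↔S, B↔V, N↔N. Complement (GCYNGTYTGGGCAYCCCAARAGGAAWSRTBVBTGC), then reverse for 5'→3'.

5'-CGTBVBTRSWAAGGARAACCCYACGGGTYTGNYCG-3'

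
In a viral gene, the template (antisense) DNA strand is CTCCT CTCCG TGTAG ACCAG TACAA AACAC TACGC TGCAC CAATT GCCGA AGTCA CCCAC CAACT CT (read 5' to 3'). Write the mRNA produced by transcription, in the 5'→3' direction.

5'-AGAGUUGGUGGGUGACUUCGGCAAUUGGUGCAGCGUAGUGUUUUGUACUGGUCUACACGGAGAGGAG-3'

The mRNA has the sequence of the coding strand (reverse complement of the template) with T→U. Reverse complement of CTCCTCTCCGTGTAGACCAGTACAAAACACTACGCTGCACCAATTGCCGAAGTCACCCACCAACTCT is AGAGTTGGTGGGTGACTTCGGCAATTGGTGCAGCGTAGTGTTTTGTACTGGTCTACACGGAGAGGAG; then T→U.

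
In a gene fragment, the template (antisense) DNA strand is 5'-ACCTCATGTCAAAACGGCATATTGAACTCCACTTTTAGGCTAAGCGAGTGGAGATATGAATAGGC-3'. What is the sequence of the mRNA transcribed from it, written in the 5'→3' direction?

5′-GCCUAUUCAUAUCUCCACUCGCUUAGCCUAAAAGUGGAGUUCAAUAUGCCGUUUUGACAUGAGGU-3′

RNA polymerase reads the template 3'→5' and synthesizes mRNA 5'→3' by base-pairing (A→U, T→A, G↔C). The complement of the template is TGGAGTACAGTTTTGCCGTATAACTTGAGGTGAAAATCCGATTCGCTCACCTCTATACTTATCCG; antiparallel, so 5'→3' the coding strand is GCCTATTCATATCTCCACTCGCTTAGCCTAAAAGTGGAGTTCAATATGCCGTTTTGACATGAGGT. Replace T with U for the mRNA.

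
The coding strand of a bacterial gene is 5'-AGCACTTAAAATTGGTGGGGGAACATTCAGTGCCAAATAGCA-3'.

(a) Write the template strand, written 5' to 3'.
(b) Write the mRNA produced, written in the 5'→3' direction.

(a) The template strand is the reverse complement of the coding strand: complement TCGTGAATTTTAACCACCCCCTTGTAAGTCACGGTTTATCGT, then reverse.
(b) mRNA matches the coding strand with T→U.

(a) 5'-TGCTATTTGGCACTGAATGTTCCCCCACCAATTTTAAGTGCT-3'
(b) 5'-AGCACUUAAAAUUGGUGGGGGAACAUUCAGUGCCAAAUAGCA-3'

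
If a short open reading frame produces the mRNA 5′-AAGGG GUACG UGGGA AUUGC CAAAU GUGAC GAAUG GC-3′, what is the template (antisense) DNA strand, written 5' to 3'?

5'-GCCATTCGTCACATTTGGCAATTCCCACGTACCCCTT-3'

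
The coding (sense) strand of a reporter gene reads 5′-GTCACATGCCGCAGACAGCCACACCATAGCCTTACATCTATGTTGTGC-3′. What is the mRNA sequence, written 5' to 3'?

The mRNA is synthesized from the template strand, so it matches the coding strand with T replaced by U.

5'-GUCACAUGCCGCAGACAGCCACACCAUAGCCUUACAUCUAUGUUGUGC-3'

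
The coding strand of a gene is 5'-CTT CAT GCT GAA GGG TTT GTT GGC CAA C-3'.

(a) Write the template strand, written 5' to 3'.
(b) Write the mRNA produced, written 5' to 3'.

(a) 5'-GTTGGCCAACAAACCCTTCAGCATGAAG-3'
(b) 5'-CUUCAUGCUGAAGGGUUUGUUGGCCAAC-3'

(a) The template strand is the reverse complement of the coding strand: complement GAAGTACGACTTCCCAAACAACCGGTTG, then reverse.
(b) mRNA matches the coding strand with T→U.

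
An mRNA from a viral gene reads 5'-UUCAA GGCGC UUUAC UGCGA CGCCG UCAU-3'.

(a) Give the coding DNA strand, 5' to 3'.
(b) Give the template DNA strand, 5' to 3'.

(a) 5'-TTCAAGGCGCTTTACTGCGACGCCGTCAT-3'
(b) 5'-ATGACGGCGTCGCAGTAAAGCGCCTTGAA-3'

(a) The coding strand matches the mRNA with U→T.
(b) The template strand is the reverse complement of the coding strand.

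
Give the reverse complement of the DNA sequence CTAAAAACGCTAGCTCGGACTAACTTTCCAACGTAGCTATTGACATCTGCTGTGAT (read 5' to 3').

Complement each base (A↔T, G↔C): GATTTTTGCGATCGAGCCTGATTGAAAGGTTGCATCGATAACTGTAGACGACACTA. Then reverse.

5'-ATCACAGCAGATGTCAATAGCTACGTTGGAAAGTTAGTCCGAGCTAGCGTTTTTAG-3'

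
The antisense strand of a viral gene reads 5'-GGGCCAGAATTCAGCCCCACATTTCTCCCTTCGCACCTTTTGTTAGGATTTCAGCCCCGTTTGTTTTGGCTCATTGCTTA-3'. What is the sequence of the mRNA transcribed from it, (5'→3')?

The mRNA has the sequence of the coding strand (reverse complement of the template) with T→U. Reverse complement of GGGCCAGAATTCAGCCCCACATTTCTCCCTTCGCACCTTTTGTTAGGATTTCAGCCCCGTTTGTTTTGGCTCATTGCTTA is TAAGCAATGAGCCAAAACAAACGGGGCTGAAATCCTAACAAAAGGTGCGAAGGGAGAAATGTGGGGCTGAATTCTGGCCC; then T→U.

5'-UAAGCAAUGAGCCAAAACAAACGGGGCUGAAAUCCUAACAAAAGGUGCGAAGGGAGAAAUGUGGGGCUGAAUUCUGGCCC-3'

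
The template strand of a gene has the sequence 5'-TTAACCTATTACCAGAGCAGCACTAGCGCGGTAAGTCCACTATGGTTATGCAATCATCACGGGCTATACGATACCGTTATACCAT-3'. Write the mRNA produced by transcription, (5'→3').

RNA polymerase reads the template 3'→5' and synthesizes mRNA 5'→3' by base-pairing (A→U, T→A, G↔C). The complement of the template is AATTGGATAATGGTCTCGTCGTGATCGCGCCATTCAGGTGATACCAATACGTTAGTAGTGCCCGATATGCTATGGCAATATGGTA; antiparallel, so 5'→3' the coding strand is ATGGTATAACGGTATCGTATAGCCCGTGATGATTGCATAACCATAGTGGACTTACCGCGCTAGTGCTGCTCTGGTAATAGGTTAA. Replace T with U for the mRNA.

5'-AUGGUAUAACGGUAUCGUAUAGCCCGUGAUGAUUGCAUAACCAUAGUGGACUUACCGCGCUAGUGCUGCUCUGGUAAUAGGUUAA-3'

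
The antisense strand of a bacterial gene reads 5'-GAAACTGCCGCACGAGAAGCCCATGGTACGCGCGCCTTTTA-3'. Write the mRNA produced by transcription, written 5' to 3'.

5'-UAAAAGGCGCGCGUACCAUGGGCUUCUCGUGCGGCAGUUUC-3'

The mRNA has the sequence of the coding strand (reverse complement of the template) with T→U. Reverse complement of GAAACTGCCGCACGAGAAGCCCATGGTACGCGCGCCTTTTA is TAAAAGGCGCGCGTACCATGGGCTTCTCGTGCGGCAGTTTC; then T→U.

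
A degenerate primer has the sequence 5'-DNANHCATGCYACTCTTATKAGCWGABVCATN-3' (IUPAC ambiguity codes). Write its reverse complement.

5'-NATGBVTCWGCTMATAAGAGTRGCATGDNTNH-3'

Standard pairs A↔T, G↔C; ambiguity codes pair Y↔R, K↔M, W↔W, B↔V, D↔H, N↔N. Complement (HNTNDGTACGRTGAGAATAMTCGWCTVBGTAN), then reverse for 5'→3'.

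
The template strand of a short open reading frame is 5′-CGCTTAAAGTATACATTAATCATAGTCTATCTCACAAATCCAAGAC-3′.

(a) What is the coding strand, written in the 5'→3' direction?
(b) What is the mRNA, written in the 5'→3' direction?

(a) 5'-GTCTTGGATTTGTGAGATAGACTATGATTAATGTATACTTTAAGCG-3'
(b) 5'-GUCUUGGAUUUGUGAGAUAGACUAUGAUUAAUGUAUACUUUAAGCG-3'

(a) The coding strand is the reverse complement of the template: complement GCGAATTTCATATGTAATTAGTATCAGATAGAGTGTTTAGGTTCTG, then reverse.
(b) mRNA has the coding-strand sequence with T→U.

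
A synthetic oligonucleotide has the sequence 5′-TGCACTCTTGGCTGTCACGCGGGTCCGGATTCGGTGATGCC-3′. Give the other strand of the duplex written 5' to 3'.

5′-GGCATCACCGAATCCGGACCCGCGTGACAGCCAAGAGTGCA-3′

The complement of TGCACTCTTGGCTGTCACGCGGGTCCGGATTCGGTGATGCC is ACGTGAGAACCGACAGTGCGCCCAGGCCTAAGCCACTACGG (A↔T, G↔C). DNA strands are antiparallel, so the complementary strand runs 3'→5'; reversing gives the 5'→3' form.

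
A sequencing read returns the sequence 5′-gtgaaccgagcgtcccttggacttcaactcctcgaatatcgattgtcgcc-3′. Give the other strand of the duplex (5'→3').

Pairing A↔T and G↔C gives CACTTGGCTCGCAGGGAACCTGAAGTTGAGGAGCTTATAGCTAACAGCGG, running 3'→5'. Reverse for the 5'→3' convention.

5′-GGCGACAATCGATATTCGAGGAGTTGAAGTCCAAGGGACGCTCGGTTCAC-3′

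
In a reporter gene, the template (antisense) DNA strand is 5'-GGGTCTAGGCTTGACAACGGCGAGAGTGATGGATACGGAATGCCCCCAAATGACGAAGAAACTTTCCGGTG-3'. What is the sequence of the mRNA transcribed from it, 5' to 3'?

5'-CACCGGAAAGUUUCUUCGUCAUUUGGGGGCAUUCCGUAUCCAUCACUCUCGCCGUUGUCAAGCCUAGACCC-3'

The mRNA has the sequence of the coding strand (reverse complement of the template) with T→U. Reverse complement of GGGTCTAGGCTTGACAACGGCGAGAGTGATGGATACGGAATGCCCCCAAATGACGAAGAAACTTTCCGGTG is CACCGGAAAGTTTCTTCGTCATTTGGGGGCATTCCGTATCCATCACTCTCGCCGTTGTCAAGCCTAGACCC; then T→U.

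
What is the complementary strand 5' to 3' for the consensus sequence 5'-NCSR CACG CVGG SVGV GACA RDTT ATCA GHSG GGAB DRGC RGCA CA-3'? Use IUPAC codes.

Standard pairs A↔T, G↔C; ambiguity codes pair R↔Y, S↔S, B↔V, D↔H, N↔N. Complement (NGSYGTGCGBCCSBCBCTGTYHAATAGTCDSCCCTVHYCGYCGTGT), then reverse for 5'→3'.

5'-TGTGCYGCYHVTCCCSDCTGATAAHYTGTCBCBSCCBGCGTGYSGN-3'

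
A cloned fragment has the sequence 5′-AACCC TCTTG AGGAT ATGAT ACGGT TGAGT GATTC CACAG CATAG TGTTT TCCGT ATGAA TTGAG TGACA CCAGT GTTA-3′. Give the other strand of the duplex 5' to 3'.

5'-TAACACTGGTGTCACTCAATTCATACGGAAAACACTATGCTGTGGAATCACTCAACCGTATCATATCCTCAAGAGGGTT-3'

The complement of AACCCTCTTGAGGATATGATACGGTTGAGTGATTCCACAGCATAGTGTTTTCCGTATGAATTGAGTGACACCAGTGTTA is TTGGGAGAACTCCTATACTATGCCAACTCACTAAGGTGTCGTATCACAAAAGGCATACTTAACTCACTGTGGTCACAAT (A↔T, G↔C). DNA strands are antiparallel, so the complementary strand runs 3'→5'; reversing gives the 5'→3' form.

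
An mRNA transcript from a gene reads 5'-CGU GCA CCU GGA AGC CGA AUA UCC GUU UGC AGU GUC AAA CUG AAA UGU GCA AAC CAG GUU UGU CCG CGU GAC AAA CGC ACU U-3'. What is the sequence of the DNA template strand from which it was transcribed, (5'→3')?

5'-AAGTGCGTTTGTCACGCGGACAAACCTGGTTTGCACATTTCAGTTTGACACTGCAAACGGATATTCGGCTTCCAGGTGCACG-3'

Replace U with T to get the coding DNA strand: CGTGCACCTGGAAGCCGAATATCCGTTTGCAGTGTCAAACTGAAATGTGCAAACCAGGTTTGTCCGCGTGACAAACGCACTT. The template strand is its reverse complement (complement GCACGTGGACCTTCGGCTTATAGGCAAACGTCACAGTTTGACTTTACACGTTTGGTCCAAACAGGCGCACTGTTTGCGTGAA, then reverse).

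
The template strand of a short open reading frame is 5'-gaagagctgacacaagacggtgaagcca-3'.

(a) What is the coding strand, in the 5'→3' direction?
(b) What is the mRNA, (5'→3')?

(a) 5'-TGGCTTCACCGTCTTGTGTCAGCTCTTC-3'
(b) 5'-UGGCUUCACCGUCUUGUGUCAGCUCUUC-3'

(a) The coding strand is the reverse complement of the template: complement CTTCTCGACTGTGTTCTGCCACTTCGGT, then reverse.
(b) mRNA has the coding-strand sequence with T→U.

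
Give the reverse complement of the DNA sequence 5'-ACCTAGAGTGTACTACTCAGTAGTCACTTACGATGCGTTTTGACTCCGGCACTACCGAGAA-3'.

Complement each base (A↔T, G↔C): TGGATCTCACATGATGAGTCATCAGTGAATGCTACGCAAAACTGAGGCCGTGATGGCTCTT. Then reverse.

5'-TTCTCGGTAGTGCCGGAGTCAAAACGCATCGTAAGTGACTACTGAGTAGTACACTCTAGGT-3'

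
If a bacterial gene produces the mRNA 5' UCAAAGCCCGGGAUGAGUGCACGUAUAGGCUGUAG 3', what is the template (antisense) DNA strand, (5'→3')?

5'-CTACAGCCTATACGTGCACTCATCCCGGGCTTTGA-3'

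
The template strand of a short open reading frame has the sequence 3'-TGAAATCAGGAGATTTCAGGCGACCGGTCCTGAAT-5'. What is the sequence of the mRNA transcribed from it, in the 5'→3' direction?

Reading the template 3'→5' as shown, RNA polymerase pairs each base (A→U, T→A, G↔C) to build mRNA 5'→3' directly.

5'-ACUUUAGUCCUCUAAAGUCCGCUGGCCAGGACUUA-3'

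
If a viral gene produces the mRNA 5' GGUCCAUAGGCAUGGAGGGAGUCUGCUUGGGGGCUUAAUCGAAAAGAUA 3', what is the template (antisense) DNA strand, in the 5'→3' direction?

5'-TATCTTTTCGATTAAGCCCCCAAGCAGACTCCCTCCATGCCTATGGACC-3'

Replace U with T to get the coding DNA strand: GGTCCATAGGCATGGAGGGAGTCTGCTTGGGGGCTTAATCGAAAAGATA. The template strand is its reverse complement (complement CCAGGTATCCGTACCTCCCTCAGACGAACCCCCGAATTAGCTTTTCTAT, then reverse).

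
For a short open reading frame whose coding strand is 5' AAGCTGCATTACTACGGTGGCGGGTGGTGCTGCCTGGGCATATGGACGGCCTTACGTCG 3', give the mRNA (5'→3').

5'-AAGCUGCAUUACUACGGUGGCGGGUGGUGCUGCCUGGGCAUAUGGACGGCCUUACGUCG-3'

mRNA has the coding-strand sequence with U in place of T.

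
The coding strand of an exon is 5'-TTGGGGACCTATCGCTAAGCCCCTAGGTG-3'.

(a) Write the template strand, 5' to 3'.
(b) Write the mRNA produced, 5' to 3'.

(a) The template strand is the reverse complement of the coding strand: complement AACCCCTGGATAGCGATTCGGGGATCCAC, then reverse.
(b) mRNA matches the coding strand with T→U.

(a) 5'-CACCTAGGGGCTTAGCGATAGGTCCCCAA-3'
(b) 5'-UUGGGGACCUAUCGCUAAGCCCCUAGGUG-3'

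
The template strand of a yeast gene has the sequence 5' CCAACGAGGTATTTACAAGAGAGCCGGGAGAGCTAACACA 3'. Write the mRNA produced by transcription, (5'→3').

5'-UGUGUUAGCUCUCCCGGCUCUCUUGUAAAUACCUCGUUGG-3'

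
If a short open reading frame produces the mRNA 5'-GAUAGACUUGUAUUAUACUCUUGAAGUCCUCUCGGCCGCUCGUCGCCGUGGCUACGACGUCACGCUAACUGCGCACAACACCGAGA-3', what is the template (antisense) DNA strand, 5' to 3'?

5'-TCTCGGTGTTGTGCGCAGTTAGCGTGACGTCGTAGCCACGGCGACGAGCGGCCGAGAGGACTTCAAGAGTATAATACAAGTCTATC-3'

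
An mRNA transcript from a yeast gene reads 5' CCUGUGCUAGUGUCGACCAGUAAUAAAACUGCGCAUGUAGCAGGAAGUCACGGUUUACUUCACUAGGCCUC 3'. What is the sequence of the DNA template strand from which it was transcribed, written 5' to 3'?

Replace U with T to get the coding DNA strand: CCTGTGCTAGTGTCGACCAGTAATAAAACTGCGCATGTAGCAGGAAGTCACGGTTTACTTCACTAGGCCTC. The template strand is its reverse complement (complement GGACACGATCACAGCTGGTCATTATTTTGACGCGTACATCGTCCTTCAGTGCCAAATGAAGTGATCCGGAG, then reverse).

5'-GAGGCCTAGTGAAGTAAACCGTGACTTCCTGCTACATGCGCAGTTTTATTACTGGTCGACACTAGCACAGG-3'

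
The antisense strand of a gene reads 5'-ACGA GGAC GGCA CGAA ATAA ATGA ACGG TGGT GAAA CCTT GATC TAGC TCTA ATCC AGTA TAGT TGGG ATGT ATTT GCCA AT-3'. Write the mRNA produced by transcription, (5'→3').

The mRNA has the sequence of the coding strand (reverse complement of the template) with T→U. Reverse complement of ACGAGGACGGCACGAAATAAATGAACGGTGGTGAAACCTTGATCTAGCTCTAATCCAGTATAGTTGGGATGTATTTGCCAAT is ATTGGCAAATACATCCCAACTATACTGGATTAGAGCTAGATCAAGGTTTCACCACCGTTCATTTATTTCGTGCCGTCCTCGT; then T→U.

5′-AUUGGCAAAUACAUCCCAACUAUACUGGAUUAGAGCUAGAUCAAGGUUUCACCACCGUUCAUUUAUUUCGUGCCGUCCUCGU-3′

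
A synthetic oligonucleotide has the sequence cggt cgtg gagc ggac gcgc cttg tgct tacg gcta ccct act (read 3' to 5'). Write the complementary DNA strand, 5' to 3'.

5'-GCCAGCACCTCGCCTGCGCGGAACACGAATGCCGATGGGATGA-3'

The strand is given 3'→5', so its complement runs 5'→3' in the same left-to-right order: pair each base A↔T, G↔C.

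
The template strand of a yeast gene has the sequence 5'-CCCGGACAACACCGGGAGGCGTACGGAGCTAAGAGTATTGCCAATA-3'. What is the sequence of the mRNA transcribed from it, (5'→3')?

5'-UAUUGGCAAUACUCUUAGCUCCGUACGCCUCCCGGUGUUGUCCGGG-3'

The mRNA has the sequence of the coding strand (reverse complement of the template) with T→U. Reverse complement of CCCGGACAACACCGGGAGGCGTACGGAGCTAAGAGTATTGCCAATA is TATTGGCAATACTCTTAGCTCCGTACGCCTCCCGGTGTTGTCCGGG; then T→U.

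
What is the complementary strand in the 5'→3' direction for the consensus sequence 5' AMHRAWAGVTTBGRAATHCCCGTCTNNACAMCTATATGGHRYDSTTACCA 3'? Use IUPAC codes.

5′-TGGTAASHRYDCCATATAGKTGTNNAGACGGGDATTYCVAABCTWTYDKT-3′

Standard pairs A↔T, G↔C; ambiguity codes pair R↔Y, M↔K, W↔W, S↔S, B↔V, D↔H, N↔N. Complement (TKDYTWTCBAAVCYTTADGGGCAGANNTGTKGATATACCDYRHSAATGGT), then reverse for 5'→3'.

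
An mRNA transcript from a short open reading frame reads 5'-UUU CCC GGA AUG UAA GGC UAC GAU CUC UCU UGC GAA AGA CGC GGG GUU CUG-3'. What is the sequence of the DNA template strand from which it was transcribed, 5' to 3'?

5'-CAGAACCCCGCGTCTTTCGCAAGAGAGATCGTAGCCTTACATTCCGGGAAA-3'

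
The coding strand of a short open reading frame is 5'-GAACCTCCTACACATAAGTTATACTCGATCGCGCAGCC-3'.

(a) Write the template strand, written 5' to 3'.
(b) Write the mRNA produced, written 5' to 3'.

(a) 5'-GGCTGCGCGATCGAGTATAACTTATGTGTAGGAGGTTC-3'
(b) 5'-GAACCUCCUACACAUAAGUUAUACUCGAUCGCGCAGCC-3'

(a) The template strand is the reverse complement of the coding strand: complement CTTGGAGGATGTGTATTCAATATGAGCTAGCGCGTCGG, then reverse.
(b) mRNA matches the coding strand with T→U.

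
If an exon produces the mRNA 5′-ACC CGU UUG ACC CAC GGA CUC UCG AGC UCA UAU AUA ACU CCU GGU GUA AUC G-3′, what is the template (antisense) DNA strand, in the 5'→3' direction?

5'-CGATTACACCAGGAGTTATATATGAGCTCGAGAGTCCGTGGGTCAAACGGGT-3'

Replace U with T to get the coding DNA strand: ACCCGTTTGACCCACGGACTCTCGAGCTCATATATAACTCCTGGTGTAATCG. The template strand is its reverse complement (complement TGGGCAAACTGGGTGCCTGAGAGCTCGAGTATATATTGAGGACCACATTAGC, then reverse).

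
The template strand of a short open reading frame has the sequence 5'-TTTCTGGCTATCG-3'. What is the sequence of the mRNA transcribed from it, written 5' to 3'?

The mRNA has the sequence of the coding strand (reverse complement of the template) with T→U. Reverse complement of TTTCTGGCTATCG is CGATAGCCAGAAA; then T→U.

5'-CGAUAGCCAGAAA-3'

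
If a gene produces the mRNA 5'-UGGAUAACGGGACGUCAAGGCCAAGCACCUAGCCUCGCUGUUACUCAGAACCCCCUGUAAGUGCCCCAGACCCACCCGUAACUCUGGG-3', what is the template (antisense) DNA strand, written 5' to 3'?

5'-CCCAGAGTTACGGGTGGGTCTGGGGCACTTACAGGGGGTTCTGAGTAACAGCGAGGCTAGGTGCTTGGCCTTGACGTCCCGTTATCCA-3'

Replace U with T to get the coding DNA strand: TGGATAACGGGACGTCAAGGCCAAGCACCTAGCCTCGCTGTTACTCAGAACCCCCTGTAAGTGCCCCAGACCCACCCGTAACTCTGGG. The template strand is its reverse complement (complement ACCTATTGCCCTGCAGTTCCGGTTCGTGGATCGGAGCGACAATGAGTCTTGGGGGACATTCACGGGGTCTGGGTGGGCATTGAGACCC, then reverse).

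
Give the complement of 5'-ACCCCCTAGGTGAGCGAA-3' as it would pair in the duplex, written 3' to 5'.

3'-TGGGGGATCCACTCGCTT-5'

Base-pairing A↔T, G↔C gives the complement. The complementary strand is antiparallel, so paired with a 5'→3' strand it runs 3'→5'.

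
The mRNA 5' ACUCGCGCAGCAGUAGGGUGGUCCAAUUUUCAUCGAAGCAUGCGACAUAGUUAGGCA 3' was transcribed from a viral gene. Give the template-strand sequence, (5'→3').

5'-TGCCTAACTATGTCGCATGCTTCGATGAAAATTGGACCACCCTACTGCTGCGCGAGT-3'

Replace U with T to get the coding DNA strand: ACTCGCGCAGCAGTAGGGTGGTCCAATTTTCATCGAAGCATGCGACATAGTTAGGCA. The template strand is its reverse complement (complement TGAGCGCGTCGTCATCCCACCAGGTTAAAAGTAGCTTCGTACGCTGTATCAATCCGT, then reverse).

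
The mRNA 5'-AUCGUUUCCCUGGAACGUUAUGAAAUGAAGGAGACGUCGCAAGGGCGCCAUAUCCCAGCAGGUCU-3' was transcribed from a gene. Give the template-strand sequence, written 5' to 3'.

Replace U with T to get the coding DNA strand: ATCGTTTCCCTGGAACGTTATGAAATGAAGGAGACGTCGCAAGGGCGCCATATCCCAGCAGGTCT. The template strand is its reverse complement (complement TAGCAAAGGGACCTTGCAATACTTTACTTCCTCTGCAGCGTTCCCGCGGTATAGGGTCGTCCAGA, then reverse).

5′-AGACCTGCTGGGATATGGCGCCCTTGCGACGTCTCCTTCATTTCATAACGTTCCAGGGAAACGAT-3′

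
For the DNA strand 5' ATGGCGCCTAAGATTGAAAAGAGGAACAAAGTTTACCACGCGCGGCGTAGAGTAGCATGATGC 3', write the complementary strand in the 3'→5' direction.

Base-pairing A↔T, G↔C gives the complement. The complementary strand is antiparallel, so paired with a 5'→3' strand it runs 3'→5'.

3'-TACCGCGGATTCTAACTTTTCTCCTTGTTTCAAATGGTGCGCGCCGCATCTCATCGTACTACG-5'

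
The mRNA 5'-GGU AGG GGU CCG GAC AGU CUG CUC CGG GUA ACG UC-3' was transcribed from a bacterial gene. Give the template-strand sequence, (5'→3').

5'-GACGTTACCCGGAGCAGACTGTCCGGACCCCTACC-3'

Replace U with T to get the coding DNA strand: GGTAGGGGTCCGGACAGTCTGCTCCGGGTAACGTC. The template strand is its reverse complement (complement CCATCCCCAGGCCTGTCAGACGAGGCCCATTGCAG, then reverse).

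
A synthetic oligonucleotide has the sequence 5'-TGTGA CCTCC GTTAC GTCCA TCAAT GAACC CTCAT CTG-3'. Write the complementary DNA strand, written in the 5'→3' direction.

Pairing A↔T and G↔C gives ACACTGGAGGCAATGCAGGTAGTTACTTGGGAGTAGAC, running 3'→5'. Reverse for the 5'→3' convention.

5'-CAGATGAGGGTTCATTGATGGACGTAACGGAGGTCACA-3'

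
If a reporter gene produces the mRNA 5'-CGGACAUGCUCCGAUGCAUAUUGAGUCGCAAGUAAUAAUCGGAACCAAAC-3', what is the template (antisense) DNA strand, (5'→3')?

Replace U with T to get the coding DNA strand: CGGACATGCTCCGATGCATATTGAGTCGCAAGTAATAATCGGAACCAAAC. The template strand is its reverse complement (complement GCCTGTACGAGGCTACGTATAACTCAGCGTTCATTATTAGCCTTGGTTTG, then reverse).

5'-GTTTGGTTCCGATTATTACTTGCGACTCAATATGCATCGGAGCATGTCCG-3'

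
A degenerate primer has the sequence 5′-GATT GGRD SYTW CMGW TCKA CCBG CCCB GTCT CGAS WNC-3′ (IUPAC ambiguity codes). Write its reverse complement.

5'-GNWSTCGAGACVGGGCVGGTMGAWCKGWARSHYCCAATC-3'

Standard pairs A↔T, G↔C; ambiguity codes pair R↔Y, M↔K, W↔W, S↔S, B↔V, D↔H, N↔N. Complement (CTAACCYHSRAWGKCWAGMTGGVCGGGVCAGAGCTSWNG), then reverse for 5'→3'.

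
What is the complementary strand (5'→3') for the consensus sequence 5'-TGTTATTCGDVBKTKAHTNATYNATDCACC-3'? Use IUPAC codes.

5'-GGTGHATNRATNADTMAMVBHCGAATAACA-3'

Standard pairs A↔T, G↔C; ambiguity codes pair Y↔R, K↔M, B↔V, D↔H, N↔N. Complement (ACAATAAGCHBVMAMTDANTARNTAHGTGG), then reverse for 5'→3'.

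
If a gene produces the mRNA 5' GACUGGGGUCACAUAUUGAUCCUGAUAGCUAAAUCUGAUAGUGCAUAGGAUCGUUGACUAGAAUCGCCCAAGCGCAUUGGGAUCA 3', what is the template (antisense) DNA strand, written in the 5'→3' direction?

5'-TGATCCCAATGCGCTTGGGCGATTCTAGTCAACGATCCTATGCACTATCAGATTTAGCTATCAGGATCAATATGTGACCCCAGTC-3'

Replace U with T to get the coding DNA strand: GACTGGGGTCACATATTGATCCTGATAGCTAAATCTGATAGTGCATAGGATCGTTGACTAGAATCGCCCAAGCGCATTGGGATCA. The template strand is its reverse complement (complement CTGACCCCAGTGTATAACTAGGACTATCGATTTAGACTATCACGTATCCTAGCAACTGATCTTAGCGGGTTCGCGTAACCCTAGT, then reverse).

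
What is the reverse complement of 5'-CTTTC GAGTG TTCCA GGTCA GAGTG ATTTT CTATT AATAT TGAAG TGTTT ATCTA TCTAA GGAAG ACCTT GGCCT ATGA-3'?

5′-TCATAGGCCAAGGTCTTCCTTAGATAGATAAACACTTCAATATTAATAGAAAATCACTCTGACCTGGAACACTCGAAAG-3′

Complement each base (A↔T, G↔C): GAAAGCTCACAAGGTCCAGTCTCACTAAAAGATAATTATAACTTCACAAATAGATAGATTCCTTCTGGAACCGGATACT. Then reverse.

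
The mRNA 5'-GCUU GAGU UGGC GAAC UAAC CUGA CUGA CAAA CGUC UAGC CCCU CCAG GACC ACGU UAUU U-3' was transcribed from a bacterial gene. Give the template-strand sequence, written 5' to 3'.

5'-AAATAACGTGGTCCTGGAGGGGCTAGACGTTTGTCAGTCAGGTTAGTTCGCCAACTCAAGC-3'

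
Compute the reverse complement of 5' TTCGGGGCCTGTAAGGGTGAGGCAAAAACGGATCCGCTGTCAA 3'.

5'-TTGACAGCGGATCCGTTTTTGCCTCACCCTTACAGGCCCCGAA-3'

Complement each base (A↔T, G↔C): AAGCCCCGGACATTCCCACTCCGTTTTTGCCTAGGCGACAGTT. Then reverse.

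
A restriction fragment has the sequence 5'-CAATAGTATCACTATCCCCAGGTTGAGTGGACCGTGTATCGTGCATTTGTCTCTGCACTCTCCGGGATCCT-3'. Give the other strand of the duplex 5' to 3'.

5'-AGGATCCCGGAGAGTGCAGAGACAAATGCACGATACACGGTCCACTCAACCTGGGGATAGTGATACTATTG-3'

The complement of CAATAGTATCACTATCCCCAGGTTGAGTGGACCGTGTATCGTGCATTTGTCTCTGCACTCTCCGGGATCCT is GTTATCATAGTGATAGGGGTCCAACTCACCTGGCACATAGCACGTAAACAGAGACGTGAGAGGCCCTAGGA (A↔T, G↔C). DNA strands are antiparallel, so the complementary strand runs 3'→5'; reversing gives the 5'→3' form.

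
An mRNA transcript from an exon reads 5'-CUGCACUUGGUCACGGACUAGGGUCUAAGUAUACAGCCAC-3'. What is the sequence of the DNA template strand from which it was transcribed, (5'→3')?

Replace U with T to get the coding DNA strand: CTGCACTTGGTCACGGACTAGGGTCTAAGTATACAGCCAC. The template strand is its reverse complement (complement GACGTGAACCAGTGCCTGATCCCAGATTCATATGTCGGTG, then reverse).

5'-GTGGCTGTATACTTAGACCCTAGTCCGTGACCAAGTGCAG-3'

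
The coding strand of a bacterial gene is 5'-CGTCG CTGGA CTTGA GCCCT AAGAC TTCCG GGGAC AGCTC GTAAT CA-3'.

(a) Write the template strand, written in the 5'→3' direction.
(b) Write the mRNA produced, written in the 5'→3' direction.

(a) 5′-TGATTACGAGCTGTCCCCGGAAGTCTTAGGGCTCAAGTCCAGCGACG-3′
(b) 5′-CGUCGCUGGACUUGAGCCCUAAGACUUCCGGGGACAGCUCGUAAUCA-3′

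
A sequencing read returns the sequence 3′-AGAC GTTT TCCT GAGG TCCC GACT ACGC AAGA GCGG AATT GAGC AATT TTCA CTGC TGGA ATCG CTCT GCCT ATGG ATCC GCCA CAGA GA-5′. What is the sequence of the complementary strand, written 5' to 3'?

The strand is given 3'→5', so its complement runs 5'→3' in the same left-to-right order: pair each base A↔T, G↔C.

5′-TCTGCAAAAGGACTCCAGGGCTGATGCGTTCTCGCCTTAACTCGTTAAAAGTGACGACCTTAGCGAGACGGATACCTAGGCGGTGTCTCT-3′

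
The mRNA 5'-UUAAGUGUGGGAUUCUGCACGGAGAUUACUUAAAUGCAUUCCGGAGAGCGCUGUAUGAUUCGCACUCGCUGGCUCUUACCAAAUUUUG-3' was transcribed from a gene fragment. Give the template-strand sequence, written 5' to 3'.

5'-CAAAATTTGGTAAGAGCCAGCGAGTGCGAATCATACAGCGCTCTCCGGAATGCATTTAAGTAATCTCCGTGCAGAATCCCACACTTAA-3'

Replace U with T to get the coding DNA strand: TTAAGTGTGGGATTCTGCACGGAGATTACTTAAATGCATTCCGGAGAGCGCTGTATGATTCGCACTCGCTGGCTCTTACCAAATTTTG. The template strand is its reverse complement (complement AATTCACACCCTAAGACGTGCCTCTAATGAATTTACGTAAGGCCTCTCGCGACATACTAAGCGTGAGCGACCGAGAATGGTTTAAAAC, then reverse).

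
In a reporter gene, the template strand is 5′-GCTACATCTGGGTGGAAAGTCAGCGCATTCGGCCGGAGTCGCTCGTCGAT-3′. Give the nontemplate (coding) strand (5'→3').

The coding strand is complementary and antiparallel to the template: take the complement (A↔T, G↔C) and reverse.

5'-ATCGACGAGCGACTCCGGCCGAATGCGCTGACTTTCCACCCAGATGTAGC-3'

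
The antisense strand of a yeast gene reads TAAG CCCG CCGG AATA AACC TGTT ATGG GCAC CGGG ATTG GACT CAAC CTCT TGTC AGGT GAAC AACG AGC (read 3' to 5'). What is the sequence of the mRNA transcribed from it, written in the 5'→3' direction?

5'-AUUCGGGCGGCCUUAUUUGGACAAUACCCGUGGCCCUAACCUGAGUUGGAGAACAGUCCACUUGUUGCUCG-3'

Reading the template 3'→5' as shown, RNA polymerase pairs each base (A→U, T→A, G↔C) to build mRNA 5'→3' directly.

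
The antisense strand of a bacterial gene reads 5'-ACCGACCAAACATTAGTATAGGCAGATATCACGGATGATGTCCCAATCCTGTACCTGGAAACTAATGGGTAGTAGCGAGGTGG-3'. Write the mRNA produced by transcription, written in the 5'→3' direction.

5'-CCACCUCGCUACUACCCAUUAGUUUCCAGGUACAGGAUUGGGACAUCAUCCGUGAUAUCUGCCUAUACUAAUGUUUGGUCGGU-3'

The mRNA has the sequence of the coding strand (reverse complement of the template) with T→U. Reverse complement of ACCGACCAAACATTAGTATAGGCAGATATCACGGATGATGTCCCAATCCTGTACCTGGAAACTAATGGGTAGTAGCGAGGTGG is CCACCTCGCTACTACCCATTAGTTTCCAGGTACAGGATTGGGACATCATCCGTGATATCTGCCTATACTAATGTTTGGTCGGT; then T→U.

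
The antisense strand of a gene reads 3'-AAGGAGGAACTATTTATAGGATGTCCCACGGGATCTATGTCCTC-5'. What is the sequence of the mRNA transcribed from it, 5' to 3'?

5'-UUCCUCCUUGAUAAAUAUCCUACAGGGUGCCCUAGAUACAGGAG-3'

Reading the template 3'→5' as shown, RNA polymerase pairs each base (A→U, T→A, G↔C) to build mRNA 5'→3' directly.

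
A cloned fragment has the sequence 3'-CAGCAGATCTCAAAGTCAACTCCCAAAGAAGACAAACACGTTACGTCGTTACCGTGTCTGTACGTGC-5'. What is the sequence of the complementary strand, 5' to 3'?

The strand is given 3'→5', so its complement runs 5'→3' in the same left-to-right order: pair each base A↔T, G↔C.

5'-GTCGTCTAGAGTTTCAGTTGAGGGTTTCTTCTGTTTGTGCAATGCAGCAATGGCACAGACATGCACG-3'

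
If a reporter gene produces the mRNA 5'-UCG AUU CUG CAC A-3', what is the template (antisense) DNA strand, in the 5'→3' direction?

5'-TGTGCAGAATCGA-3'

Replace U with T to get the coding DNA strand: TCGATTCTGCACA. The template strand is its reverse complement (complement AGCTAAGACGTGT, then reverse).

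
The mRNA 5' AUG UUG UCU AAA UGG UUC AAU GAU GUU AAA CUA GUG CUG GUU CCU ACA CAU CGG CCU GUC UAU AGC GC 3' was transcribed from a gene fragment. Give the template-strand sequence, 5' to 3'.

5'-GCGCTATAGACAGGCCGATGTGTAGGAACCAGCACTAGTTTAACATCATTGAACCATTTAGACAACAT-3'

Replace U with T to get the coding DNA strand: ATGTTGTCTAAATGGTTCAATGATGTTAAACTAGTGCTGGTTCCTACACATCGGCCTGTCTATAGCGC. The template strand is its reverse complement (complement TACAACAGATTTACCAAGTTACTACAATTTGATCACGACCAAGGATGTGTAGCCGGACAGATATCGCG, then reverse).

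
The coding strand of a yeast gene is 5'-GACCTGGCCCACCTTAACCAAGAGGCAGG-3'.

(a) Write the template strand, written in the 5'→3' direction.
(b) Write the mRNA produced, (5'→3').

(a) 5'-CCTGCCTCTTGGTTAAGGTGGGCCAGGTC-3'
(b) 5'-GACCUGGCCCACCUUAACCAAGAGGCAGG-3'

(a) The template strand is the reverse complement of the coding strand: complement CTGGACCGGGTGGAATTGGTTCTCCGTCC, then reverse.
(b) mRNA matches the coding strand with T→U.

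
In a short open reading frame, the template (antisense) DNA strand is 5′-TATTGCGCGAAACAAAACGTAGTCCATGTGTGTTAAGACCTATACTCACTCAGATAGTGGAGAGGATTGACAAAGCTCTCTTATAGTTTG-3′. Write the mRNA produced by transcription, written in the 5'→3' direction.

5′-CAAACUAUAAGAGAGCUUUGUCAAUCCUCUCCACUAUCUGAGUGAGUAUAGGUCUUAACACACAUGGACUACGUUUUGUUUCGCGCAAUA-3′

The mRNA has the sequence of the coding strand (reverse complement of the template) with T→U. Reverse complement of TATTGCGCGAAACAAAACGTAGTCCATGTGTGTTAAGACCTATACTCACTCAGATAGTGGAGAGGATTGACAAAGCTCTCTTATAGTTTG is CAAACTATAAGAGAGCTTTGTCAATCCTCTCCACTATCTGAGTGAGTATAGGTCTTAACACACATGGACTACGTTTTGTTTCGCGCAATA; then T→U.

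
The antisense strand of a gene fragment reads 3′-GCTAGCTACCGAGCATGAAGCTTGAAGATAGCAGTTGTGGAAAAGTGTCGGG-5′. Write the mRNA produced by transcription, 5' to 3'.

5′-CGAUCGAUGGCUCGUACUUCGAACUUCUAUCGUCAACACCUUUUCACAGCCC-3′

Reading the template 3'→5' as shown, RNA polymerase pairs each base (A→U, T→A, G↔C) to build mRNA 5'→3' directly.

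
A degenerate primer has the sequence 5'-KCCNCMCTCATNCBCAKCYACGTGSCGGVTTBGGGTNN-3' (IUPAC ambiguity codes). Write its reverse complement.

Standard pairs A↔T, G↔C; ambiguity codes pair Y↔R, M↔K, S↔S, B↔V, N↔N. Complement (MGGNGKGAGTANGVGTMGRTGCACSGCCBAAVCCCANN), then reverse for 5'→3'.

5′-NNACCCVAABCCGSCACGTRGMTGVGNATGAGKGNGGM-3′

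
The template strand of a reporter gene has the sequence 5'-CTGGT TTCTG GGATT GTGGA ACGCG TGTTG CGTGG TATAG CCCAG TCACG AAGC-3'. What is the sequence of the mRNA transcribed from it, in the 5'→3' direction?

The mRNA has the sequence of the coding strand (reverse complement of the template) with T→U. Reverse complement of CTGGTTTCTGGGATTGTGGAACGCGTGTTGCGTGGTATAGCCCAGTCACGAAGC is GCTTCGTGACTGGGCTATACCACGCAACACGCGTTCCACAATCCCAGAAACCAG; then T→U.

5'-GCUUCGUGACUGGGCUAUACCACGCAACACGCGUUCCACAAUCCCAGAAACCAG-3'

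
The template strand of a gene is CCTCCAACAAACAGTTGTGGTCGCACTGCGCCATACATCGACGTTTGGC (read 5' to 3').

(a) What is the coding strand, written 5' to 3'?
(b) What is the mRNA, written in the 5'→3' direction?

(a) The coding strand is the reverse complement of the template: complement GGAGGTTGTTTGTCAACACCAGCGTGACGCGGTATGTAGCTGCAAACCG, then reverse.
(b) mRNA has the coding-strand sequence with T→U.

(a) 5'-GCCAAACGTCGATGTATGGCGCAGTGCGACCACAACTGTTTGTTGGAGG-3'
(b) 5'-GCCAAACGUCGAUGUAUGGCGCAGUGCGACCACAACUGUUUGUUGGAGG-3'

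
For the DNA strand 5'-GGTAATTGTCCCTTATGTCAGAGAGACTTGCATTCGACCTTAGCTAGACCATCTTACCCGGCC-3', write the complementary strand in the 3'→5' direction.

3'-CCATTAACAGGGAATACAGTCTCTCTGAACGTAAGCTGGAATCGATCTGGTAGAATGGGCCGG-5'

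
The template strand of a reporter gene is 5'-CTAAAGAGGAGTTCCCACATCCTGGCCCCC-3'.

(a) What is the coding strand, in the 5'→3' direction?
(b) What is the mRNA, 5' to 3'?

(a) The coding strand is the reverse complement of the template: complement GATTTCTCCTCAAGGGTGTAGGACCGGGGG, then reverse.
(b) mRNA has the coding-strand sequence with T→U.

(a) 5'-GGGGGCCAGGATGTGGGAACTCCTCTTTAG-3'
(b) 5'-GGGGGCCAGGAUGUGGGAACUCCUCUUUAG-3'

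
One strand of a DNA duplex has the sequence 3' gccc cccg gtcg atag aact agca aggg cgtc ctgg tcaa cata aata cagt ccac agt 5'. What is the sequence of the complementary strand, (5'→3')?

5'-CGGGGGGCCAGCTATCTTGATCGTTCCCGCAGGACCAGTTGTATTTATGTCAGGTGTCA-3'

The strand is given 3'→5', so its complement runs 5'→3' in the same left-to-right order: pair each base A↔T, G↔C.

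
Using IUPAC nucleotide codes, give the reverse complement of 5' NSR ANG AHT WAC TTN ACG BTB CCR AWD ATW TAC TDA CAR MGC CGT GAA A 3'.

Standard pairs A↔T, G↔C; ambiguity codes pair R↔Y, M↔K, W↔W, S↔S, B↔V, D↔H, N↔N. Complement (NSYTNCTDAWTGAANTGCVAVGGYTWHTAWATGAHTGTYKCGGCACTTT), then reverse for 5'→3'.

5'-TTTCACGGCKYTGTHAGTAWATHWTYGGVAVCGTNAAGTWADTCNTYSN-3'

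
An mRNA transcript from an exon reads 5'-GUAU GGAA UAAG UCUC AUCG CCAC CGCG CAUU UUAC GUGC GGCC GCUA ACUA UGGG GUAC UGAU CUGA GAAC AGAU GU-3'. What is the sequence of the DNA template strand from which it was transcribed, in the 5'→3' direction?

5′-ACATCTGTTCTCAGATCAGTACCCCATAGTTAGCGGCCGCACGTAAAATGCGCGGTGGCGATGAGACTTATTCCATAC-3′

Replace U with T to get the coding DNA strand: GTATGGAATAAGTCTCATCGCCACCGCGCATTTTACGTGCGGCCGCTAACTATGGGGTACTGATCTGAGAACAGATGT. The template strand is its reverse complement (complement CATACCTTATTCAGAGTAGCGGTGGCGCGTAAAATGCACGCCGGCGATTGATACCCCATGACTAGACTCTTGTCTACA, then reverse).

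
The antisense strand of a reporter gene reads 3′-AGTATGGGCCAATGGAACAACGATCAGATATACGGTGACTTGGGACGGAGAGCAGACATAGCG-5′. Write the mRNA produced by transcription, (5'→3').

5'-UCAUACCCGGUUACCUUGUUGCUAGUCUAUAUGCCACUGAACCCUGCCUCUCGUCUGUAUCGC-3'

Reading the template 3'→5' as shown, RNA polymerase pairs each base (A→U, T→A, G↔C) to build mRNA 5'→3' directly.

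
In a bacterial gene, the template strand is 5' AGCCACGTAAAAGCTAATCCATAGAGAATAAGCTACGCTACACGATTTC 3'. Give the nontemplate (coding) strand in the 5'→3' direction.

The coding strand is complementary and antiparallel to the template: take the complement (A↔T, G↔C) and reverse.

5'-GAAATCGTGTAGCGTAGCTTATTCTCTATGGATTAGCTTTTACGTGGCT-3'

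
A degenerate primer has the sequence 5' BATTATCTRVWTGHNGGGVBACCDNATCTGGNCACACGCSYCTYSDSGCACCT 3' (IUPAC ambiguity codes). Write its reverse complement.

Standard pairs A↔T, G↔C; ambiguity codes pair R↔Y, W↔W, S↔S, B↔V, D↔H, N↔N. Complement (VTAATAGAYBWACDNCCCBVTGGHNTAGACCNGTGTGCGSRGARSHSCGTGGA), then reverse for 5'→3'.

5'-AGGTGCSHSRAGRSGCGTGTGNCCAGATNHGGTVBCCCNDCAWBYAGATAATV-3'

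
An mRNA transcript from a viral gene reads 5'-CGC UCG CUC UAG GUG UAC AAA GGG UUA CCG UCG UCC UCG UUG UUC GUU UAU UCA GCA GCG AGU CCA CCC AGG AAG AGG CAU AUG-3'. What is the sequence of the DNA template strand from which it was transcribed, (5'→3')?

Replace U with T to get the coding DNA strand: CGCTCGCTCTAGGTGTACAAAGGGTTACCGTCGTCCTCGTTGTTCGTTTATTCAGCAGCGAGTCCACCCAGGAAGAGGCATATG. The template strand is its reverse complement (complement GCGAGCGAGATCCACATGTTTCCCAATGGCAGCAGGAGCAACAAGCAAATAAGTCGTCGCTCAGGTGGGTCCTTCTCCGTATAC, then reverse).

5'-CATATGCCTCTTCCTGGGTGGACTCGCTGCTGAATAAACGAACAACGAGGACGACGGTAACCCTTTGTACACCTAGAGCGAGCG-3'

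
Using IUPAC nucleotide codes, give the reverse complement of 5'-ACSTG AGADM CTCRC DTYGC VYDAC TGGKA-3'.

5'-TMCCAGTHRBGCRAHGYGAGKHTCTCASGT-3'

Standard pairs A↔T, G↔C; ambiguity codes pair R↔Y, M↔K, S↔S, D↔H, V↔B. Complement (TGSACTCTHKGAGYGHARCGBRHTGACCMT), then reverse for 5'→3'.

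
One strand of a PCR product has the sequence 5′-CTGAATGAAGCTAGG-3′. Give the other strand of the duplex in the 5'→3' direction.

5'-CCTAGCTTCATTCAG-3'

Pairing A↔T and G↔C gives GACTTACTTCGATCC, running 3'→5'. Reverse for the 5'→3' convention.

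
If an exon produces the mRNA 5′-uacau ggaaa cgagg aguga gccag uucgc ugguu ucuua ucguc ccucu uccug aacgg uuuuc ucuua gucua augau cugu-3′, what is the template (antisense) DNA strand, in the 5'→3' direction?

5'-ACAGATCATTAGACTAAGAGAAAACCGTTCAGGAAGAGGGACGATAAGAAACCAGCGAACTGGCTCACTCCTCGTTTCCATGTA-3'

Replace U with T to get the coding DNA strand: TACATGGAAACGAGGAGTGAGCCAGTTCGCTGGTTTCTTATCGTCCCTCTTCCTGAACGGTTTTCTCTTAGTCTAATGATCTGT. The template strand is its reverse complement (complement ATGTACCTTTGCTCCTCACTCGGTCAAGCGACCAAAGAATAGCAGGGAGAAGGACTTGCCAAAAGAGAATCAGATTACTAGACA, then reverse).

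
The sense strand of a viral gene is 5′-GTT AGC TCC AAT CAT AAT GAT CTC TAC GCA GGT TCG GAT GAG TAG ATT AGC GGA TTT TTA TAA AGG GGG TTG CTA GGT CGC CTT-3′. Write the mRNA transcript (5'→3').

5'-GUUAGCUCCAAUCAUAAUGAUCUCUACGCAGGUUCGGAUGAGUAGAUUAGCGGAUUUUUAUAAAGGGGGUUGCUAGGUCGCCUU-3'

mRNA has the coding-strand sequence with U in place of T.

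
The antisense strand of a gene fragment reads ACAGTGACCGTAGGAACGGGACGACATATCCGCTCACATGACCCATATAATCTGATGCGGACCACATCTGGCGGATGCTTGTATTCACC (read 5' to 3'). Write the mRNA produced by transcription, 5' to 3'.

5'-GGUGAAUACAAGCAUCCGCCAGAUGUGGUCCGCAUCAGAUUAUAUGGGUCAUGUGAGCGGAUAUGUCGUCCCGUUCCUACGGUCACUGU-3'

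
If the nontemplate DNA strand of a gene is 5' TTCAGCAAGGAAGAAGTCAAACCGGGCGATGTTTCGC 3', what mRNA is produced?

5'-UUCAGCAAGGAAGAAGUCAAACCGGGCGAUGUUUCGC-3'

mRNA has the coding-strand sequence with U in place of T.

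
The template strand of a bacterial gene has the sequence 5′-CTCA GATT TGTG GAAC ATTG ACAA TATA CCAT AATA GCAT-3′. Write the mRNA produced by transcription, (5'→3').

5′-AUGCUAUUAUGGUAUAUUGUCAAUGUUCCACAAAUCUGAG-3′

The mRNA has the sequence of the coding strand (reverse complement of the template) with T→U. Reverse complement of CTCAGATTTGTGGAACATTGACAATATACCATAATAGCAT is ATGCTATTATGGTATATTGTCAATGTTCCACAAATCTGAG; then T→U.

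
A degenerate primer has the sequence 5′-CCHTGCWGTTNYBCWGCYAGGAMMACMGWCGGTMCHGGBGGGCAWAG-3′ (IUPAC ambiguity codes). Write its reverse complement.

5'-CTWTGCCCVCCDGKACCGWCKGTKKTCCTRGCWGVRNAACWGCADGG-3'

Standard pairs A↔T, G↔C; ambiguity codes pair Y↔R, M↔K, W↔W, B↔V, H↔D, N↔N. Complement (GGDACGWCAANRVGWCGRTCCTKKTGKCWGCCAKGDCCVCCCGTWTC), then reverse for 5'→3'.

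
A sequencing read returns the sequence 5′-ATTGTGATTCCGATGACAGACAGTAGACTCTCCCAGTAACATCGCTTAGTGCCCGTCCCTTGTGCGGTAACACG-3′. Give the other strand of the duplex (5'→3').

5'-CGTGTTACCGCACAAGGGACGGGCACTAAGCGATGTTACTGGGAGAGTCTACTGTCTGTCATCGGAATCACAAT-3'

Pairing A↔T and G↔C gives TAACACTAAGGCTACTGTCTGTCATCTGAGAGGGTCATTGTAGCGAATCACGGGCAGGGAACACGCCATTGTGC, running 3'→5'. Reverse for the 5'→3' convention.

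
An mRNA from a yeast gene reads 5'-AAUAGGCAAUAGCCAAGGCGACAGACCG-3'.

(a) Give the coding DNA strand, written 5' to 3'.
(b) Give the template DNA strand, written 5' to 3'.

(a) 5'-AATAGGCAATAGCCAAGGCGACAGACCG-3'
(b) 5'-CGGTCTGTCGCCTTGGCTATTGCCTATT-3'

(a) The coding strand matches the mRNA with U→T.
(b) The template strand is the reverse complement of the coding strand.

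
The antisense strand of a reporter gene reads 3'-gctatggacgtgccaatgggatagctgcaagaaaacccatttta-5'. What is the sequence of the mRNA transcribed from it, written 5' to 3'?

Reading the template 3'→5' as shown, RNA polymerase pairs each base (A→U, T→A, G↔C) to build mRNA 5'→3' directly.

5'-CGAUACCUGCACGGUUACCCUAUCGACGUUCUUUUGGGUAAAAU-3'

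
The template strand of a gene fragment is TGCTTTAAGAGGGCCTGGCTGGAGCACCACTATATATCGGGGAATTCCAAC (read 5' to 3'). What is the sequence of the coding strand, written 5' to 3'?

5'-GTTGGAATTCCCCGATATATAGTGGTGCTCCAGCCAGGCCCTCTTAAAGCA-3'

The coding strand is complementary and antiparallel to the template: take the complement (A↔T, G↔C) and reverse.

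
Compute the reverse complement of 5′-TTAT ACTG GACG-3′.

Complement each base (A↔T, G↔C): AATATGACCTGC. Then reverse.

5'-CGTCCAGTATAA-3'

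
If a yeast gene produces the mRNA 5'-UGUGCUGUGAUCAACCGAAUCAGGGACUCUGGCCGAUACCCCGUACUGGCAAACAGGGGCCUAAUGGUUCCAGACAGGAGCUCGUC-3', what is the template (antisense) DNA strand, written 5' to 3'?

5'-GACGAGCTCCTGTCTGGAACCATTAGGCCCCTGTTTGCCAGTACGGGGTATCGGCCAGAGTCCCTGATTCGGTTGATCACAGCACA-3'

Replace U with T to get the coding DNA strand: TGTGCTGTGATCAACCGAATCAGGGACTCTGGCCGATACCCCGTACTGGCAAACAGGGGCCTAATGGTTCCAGACAGGAGCTCGTC. The template strand is its reverse complement (complement ACACGACACTAGTTGGCTTAGTCCCTGAGACCGGCTATGGGGCATGACCGTTTGTCCCCGGATTACCAAGGTCTGTCCTCGAGCAG, then reverse).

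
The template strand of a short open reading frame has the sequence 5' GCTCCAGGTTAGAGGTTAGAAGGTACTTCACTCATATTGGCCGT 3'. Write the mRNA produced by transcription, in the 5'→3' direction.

5'-ACGGCCAAUAUGAGUGAAGUACCUUCUAACCUCUAACCUGGAGC-3'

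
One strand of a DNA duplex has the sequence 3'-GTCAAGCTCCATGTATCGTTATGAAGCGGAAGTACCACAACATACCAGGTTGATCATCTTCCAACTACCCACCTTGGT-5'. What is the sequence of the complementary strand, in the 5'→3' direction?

The strand is given 3'→5', so its complement runs 5'→3' in the same left-to-right order: pair each base A↔T, G↔C.

5'-CAGTTCGAGGTACATAGCAATACTTCGCCTTCATGGTGTTGTATGGTCCAACTAGTAGAAGGTTGATGGGTGGAACCA-3'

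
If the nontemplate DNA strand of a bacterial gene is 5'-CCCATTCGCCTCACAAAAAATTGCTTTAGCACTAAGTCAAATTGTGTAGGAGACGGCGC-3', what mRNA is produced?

mRNA has the coding-strand sequence with U in place of T.

5'-CCCAUUCGCCUCACAAAAAAUUGCUUUAGCACUAAGUCAAAUUGUGUAGGAGACGGCGC-3'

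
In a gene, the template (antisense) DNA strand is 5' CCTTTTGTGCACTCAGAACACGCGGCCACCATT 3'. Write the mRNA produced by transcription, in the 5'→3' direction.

5'-AAUGGUGGCCGCGUGUUCUGAGUGCACAAAAGG-3'

RNA polymerase reads the template 3'→5' and synthesizes mRNA 5'→3' by base-pairing (A→U, T→A, G↔C). The complement of the template is GGAAAACACGTGAGTCTTGTGCGCCGGTGGTAA; antiparallel, so 5'→3' the coding strand is AATGGTGGCCGCGTGTTCTGAGTGCACAAAAGG. Replace T with U for the mRNA.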